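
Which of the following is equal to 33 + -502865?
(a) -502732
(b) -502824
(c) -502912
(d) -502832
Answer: d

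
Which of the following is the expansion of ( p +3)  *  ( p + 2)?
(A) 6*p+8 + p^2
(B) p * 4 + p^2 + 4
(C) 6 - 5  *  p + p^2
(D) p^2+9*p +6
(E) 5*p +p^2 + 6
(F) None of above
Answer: E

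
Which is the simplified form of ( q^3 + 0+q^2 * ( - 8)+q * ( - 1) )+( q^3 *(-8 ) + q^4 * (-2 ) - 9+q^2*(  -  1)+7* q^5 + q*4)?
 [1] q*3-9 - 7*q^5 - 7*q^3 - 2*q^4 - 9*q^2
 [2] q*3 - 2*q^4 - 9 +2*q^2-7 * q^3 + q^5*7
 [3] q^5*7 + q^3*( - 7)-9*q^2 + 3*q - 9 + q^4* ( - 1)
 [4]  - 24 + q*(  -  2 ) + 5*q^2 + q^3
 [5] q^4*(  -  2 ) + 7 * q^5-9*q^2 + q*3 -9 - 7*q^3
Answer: 5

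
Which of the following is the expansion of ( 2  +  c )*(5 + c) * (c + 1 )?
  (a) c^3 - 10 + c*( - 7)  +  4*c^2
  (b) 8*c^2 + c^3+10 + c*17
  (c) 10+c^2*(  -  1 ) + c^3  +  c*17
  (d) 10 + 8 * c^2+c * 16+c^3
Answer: b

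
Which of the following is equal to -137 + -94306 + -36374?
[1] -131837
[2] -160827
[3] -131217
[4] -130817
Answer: 4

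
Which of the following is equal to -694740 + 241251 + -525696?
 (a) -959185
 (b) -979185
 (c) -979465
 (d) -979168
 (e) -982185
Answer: b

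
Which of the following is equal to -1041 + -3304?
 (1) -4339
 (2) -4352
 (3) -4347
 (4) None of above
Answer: 4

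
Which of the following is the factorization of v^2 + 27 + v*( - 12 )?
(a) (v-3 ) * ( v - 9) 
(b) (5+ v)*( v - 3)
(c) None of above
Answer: a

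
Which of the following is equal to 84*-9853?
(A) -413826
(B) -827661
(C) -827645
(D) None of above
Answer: D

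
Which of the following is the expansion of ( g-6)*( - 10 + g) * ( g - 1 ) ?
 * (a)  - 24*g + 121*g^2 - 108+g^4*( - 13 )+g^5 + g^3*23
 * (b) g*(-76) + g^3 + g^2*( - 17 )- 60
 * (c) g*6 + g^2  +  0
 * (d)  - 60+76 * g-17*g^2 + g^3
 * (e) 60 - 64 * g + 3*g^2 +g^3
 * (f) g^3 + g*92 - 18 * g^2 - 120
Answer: d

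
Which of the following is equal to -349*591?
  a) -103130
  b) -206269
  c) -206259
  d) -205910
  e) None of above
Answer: c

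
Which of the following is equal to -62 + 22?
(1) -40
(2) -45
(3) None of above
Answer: 1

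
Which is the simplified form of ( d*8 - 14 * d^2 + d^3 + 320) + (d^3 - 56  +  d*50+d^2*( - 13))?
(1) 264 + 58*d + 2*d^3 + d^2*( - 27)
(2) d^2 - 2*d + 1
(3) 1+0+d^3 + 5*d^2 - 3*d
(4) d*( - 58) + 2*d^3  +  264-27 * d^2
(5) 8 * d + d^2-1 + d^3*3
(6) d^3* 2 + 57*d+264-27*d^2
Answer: 1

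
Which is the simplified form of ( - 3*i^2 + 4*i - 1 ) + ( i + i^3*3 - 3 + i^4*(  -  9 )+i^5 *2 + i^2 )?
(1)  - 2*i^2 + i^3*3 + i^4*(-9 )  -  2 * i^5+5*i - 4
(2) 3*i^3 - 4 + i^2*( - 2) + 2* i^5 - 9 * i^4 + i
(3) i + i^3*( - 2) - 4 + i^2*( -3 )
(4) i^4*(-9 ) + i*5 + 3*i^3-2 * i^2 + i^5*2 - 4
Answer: 4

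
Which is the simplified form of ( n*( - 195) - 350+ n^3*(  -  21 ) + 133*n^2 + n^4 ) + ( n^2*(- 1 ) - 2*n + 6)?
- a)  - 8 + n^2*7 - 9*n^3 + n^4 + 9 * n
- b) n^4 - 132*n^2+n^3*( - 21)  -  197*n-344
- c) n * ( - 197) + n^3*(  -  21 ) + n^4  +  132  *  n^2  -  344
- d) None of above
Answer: c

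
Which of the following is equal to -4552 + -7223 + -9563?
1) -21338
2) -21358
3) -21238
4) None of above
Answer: 1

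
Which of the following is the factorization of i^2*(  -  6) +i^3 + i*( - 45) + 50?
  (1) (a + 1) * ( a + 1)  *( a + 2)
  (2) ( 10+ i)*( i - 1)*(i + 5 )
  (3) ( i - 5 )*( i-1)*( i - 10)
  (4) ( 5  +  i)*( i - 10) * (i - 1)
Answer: 4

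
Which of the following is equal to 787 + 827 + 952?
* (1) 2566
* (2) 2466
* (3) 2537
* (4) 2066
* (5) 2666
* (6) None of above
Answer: 1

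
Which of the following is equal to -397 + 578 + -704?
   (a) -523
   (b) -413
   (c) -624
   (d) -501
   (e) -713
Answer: a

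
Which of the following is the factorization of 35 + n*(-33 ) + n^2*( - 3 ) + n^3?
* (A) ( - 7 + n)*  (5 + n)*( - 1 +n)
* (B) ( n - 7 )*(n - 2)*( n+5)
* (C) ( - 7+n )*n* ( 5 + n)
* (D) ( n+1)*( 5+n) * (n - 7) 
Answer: A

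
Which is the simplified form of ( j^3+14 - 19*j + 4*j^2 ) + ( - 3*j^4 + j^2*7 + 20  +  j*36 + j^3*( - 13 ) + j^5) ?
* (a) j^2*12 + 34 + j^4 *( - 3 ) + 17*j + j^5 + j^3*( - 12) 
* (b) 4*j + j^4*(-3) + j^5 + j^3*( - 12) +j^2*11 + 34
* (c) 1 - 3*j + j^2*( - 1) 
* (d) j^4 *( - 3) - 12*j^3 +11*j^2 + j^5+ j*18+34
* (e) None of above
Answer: e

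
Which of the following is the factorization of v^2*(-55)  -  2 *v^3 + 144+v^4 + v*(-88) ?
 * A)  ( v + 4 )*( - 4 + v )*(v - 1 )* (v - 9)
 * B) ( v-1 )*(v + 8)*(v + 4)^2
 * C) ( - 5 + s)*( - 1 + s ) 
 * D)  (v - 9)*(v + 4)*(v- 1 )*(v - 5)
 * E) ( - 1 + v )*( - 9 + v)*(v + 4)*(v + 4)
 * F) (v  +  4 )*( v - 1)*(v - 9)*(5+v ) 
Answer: E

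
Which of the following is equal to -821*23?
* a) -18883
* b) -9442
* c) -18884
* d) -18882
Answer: a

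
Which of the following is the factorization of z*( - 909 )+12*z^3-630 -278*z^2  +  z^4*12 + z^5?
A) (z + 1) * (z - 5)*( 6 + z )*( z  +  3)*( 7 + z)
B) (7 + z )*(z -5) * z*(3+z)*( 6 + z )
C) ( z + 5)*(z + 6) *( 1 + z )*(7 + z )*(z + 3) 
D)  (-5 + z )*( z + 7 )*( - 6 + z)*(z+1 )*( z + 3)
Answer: A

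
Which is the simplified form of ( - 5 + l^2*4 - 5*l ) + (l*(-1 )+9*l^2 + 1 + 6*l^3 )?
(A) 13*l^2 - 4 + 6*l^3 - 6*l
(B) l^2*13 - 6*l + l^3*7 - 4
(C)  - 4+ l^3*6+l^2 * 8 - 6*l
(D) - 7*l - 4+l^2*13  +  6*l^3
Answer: A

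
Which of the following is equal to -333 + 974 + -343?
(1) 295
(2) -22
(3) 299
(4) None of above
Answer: 4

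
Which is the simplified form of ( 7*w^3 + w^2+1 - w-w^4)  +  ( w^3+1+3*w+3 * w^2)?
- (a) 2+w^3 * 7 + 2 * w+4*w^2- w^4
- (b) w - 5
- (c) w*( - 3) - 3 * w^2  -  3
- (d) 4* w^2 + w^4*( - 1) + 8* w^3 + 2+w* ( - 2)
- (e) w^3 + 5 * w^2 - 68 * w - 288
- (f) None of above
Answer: f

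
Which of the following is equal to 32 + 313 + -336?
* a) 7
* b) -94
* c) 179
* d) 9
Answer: d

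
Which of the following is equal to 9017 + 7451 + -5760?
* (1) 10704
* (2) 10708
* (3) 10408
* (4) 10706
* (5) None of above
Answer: 2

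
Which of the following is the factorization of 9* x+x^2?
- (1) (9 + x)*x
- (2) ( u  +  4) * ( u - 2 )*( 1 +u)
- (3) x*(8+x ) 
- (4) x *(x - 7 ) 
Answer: 1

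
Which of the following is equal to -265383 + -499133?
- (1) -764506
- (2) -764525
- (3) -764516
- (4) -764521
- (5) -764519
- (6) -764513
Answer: 3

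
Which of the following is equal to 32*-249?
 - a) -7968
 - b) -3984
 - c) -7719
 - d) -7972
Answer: a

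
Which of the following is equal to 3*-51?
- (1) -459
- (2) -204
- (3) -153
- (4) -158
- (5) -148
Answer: 3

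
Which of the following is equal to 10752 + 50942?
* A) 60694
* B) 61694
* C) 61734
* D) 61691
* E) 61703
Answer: B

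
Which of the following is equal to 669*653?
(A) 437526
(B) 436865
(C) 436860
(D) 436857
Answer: D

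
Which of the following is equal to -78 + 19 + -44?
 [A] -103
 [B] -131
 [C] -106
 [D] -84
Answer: A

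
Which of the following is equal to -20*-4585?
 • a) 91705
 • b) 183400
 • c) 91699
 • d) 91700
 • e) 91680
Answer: d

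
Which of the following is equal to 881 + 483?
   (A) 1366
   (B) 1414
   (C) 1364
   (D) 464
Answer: C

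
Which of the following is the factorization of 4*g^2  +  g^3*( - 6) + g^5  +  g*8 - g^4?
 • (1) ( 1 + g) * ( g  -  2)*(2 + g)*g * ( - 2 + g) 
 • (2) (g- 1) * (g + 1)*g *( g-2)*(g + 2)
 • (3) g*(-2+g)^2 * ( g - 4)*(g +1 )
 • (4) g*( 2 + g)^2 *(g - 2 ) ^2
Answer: 1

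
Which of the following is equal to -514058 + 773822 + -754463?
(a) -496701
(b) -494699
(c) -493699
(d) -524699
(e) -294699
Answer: b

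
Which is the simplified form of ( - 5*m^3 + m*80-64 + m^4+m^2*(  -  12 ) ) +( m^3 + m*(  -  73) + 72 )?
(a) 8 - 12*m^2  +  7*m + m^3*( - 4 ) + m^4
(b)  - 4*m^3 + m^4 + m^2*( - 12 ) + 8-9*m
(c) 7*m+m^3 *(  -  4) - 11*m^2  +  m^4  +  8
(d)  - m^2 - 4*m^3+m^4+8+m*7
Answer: a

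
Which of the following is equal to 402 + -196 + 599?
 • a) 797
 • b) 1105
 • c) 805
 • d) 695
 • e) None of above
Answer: c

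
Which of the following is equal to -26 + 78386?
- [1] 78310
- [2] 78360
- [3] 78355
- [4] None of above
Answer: 2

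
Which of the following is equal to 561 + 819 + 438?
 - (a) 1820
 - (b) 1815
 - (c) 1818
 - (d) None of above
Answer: c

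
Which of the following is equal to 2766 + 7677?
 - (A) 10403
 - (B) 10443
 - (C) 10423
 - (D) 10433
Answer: B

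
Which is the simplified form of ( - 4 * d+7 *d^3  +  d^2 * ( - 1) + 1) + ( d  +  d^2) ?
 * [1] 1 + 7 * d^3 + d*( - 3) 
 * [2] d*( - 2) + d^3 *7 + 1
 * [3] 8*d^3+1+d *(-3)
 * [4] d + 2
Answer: 1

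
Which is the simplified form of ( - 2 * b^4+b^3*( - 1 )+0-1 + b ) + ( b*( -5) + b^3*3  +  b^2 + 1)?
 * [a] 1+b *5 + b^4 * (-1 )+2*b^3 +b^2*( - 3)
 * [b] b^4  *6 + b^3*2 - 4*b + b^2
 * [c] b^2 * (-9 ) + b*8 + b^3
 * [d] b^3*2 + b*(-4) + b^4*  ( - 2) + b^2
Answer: d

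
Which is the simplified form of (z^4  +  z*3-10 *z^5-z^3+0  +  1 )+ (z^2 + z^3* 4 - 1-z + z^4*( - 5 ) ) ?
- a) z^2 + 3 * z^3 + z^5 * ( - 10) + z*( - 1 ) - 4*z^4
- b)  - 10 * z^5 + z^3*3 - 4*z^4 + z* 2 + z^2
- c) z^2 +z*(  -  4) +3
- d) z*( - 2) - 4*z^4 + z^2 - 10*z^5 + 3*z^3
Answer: b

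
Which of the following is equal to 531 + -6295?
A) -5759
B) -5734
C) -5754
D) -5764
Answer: D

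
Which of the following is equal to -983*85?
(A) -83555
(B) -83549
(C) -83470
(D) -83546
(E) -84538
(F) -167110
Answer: A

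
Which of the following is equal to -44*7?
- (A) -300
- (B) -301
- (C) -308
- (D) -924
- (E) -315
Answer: C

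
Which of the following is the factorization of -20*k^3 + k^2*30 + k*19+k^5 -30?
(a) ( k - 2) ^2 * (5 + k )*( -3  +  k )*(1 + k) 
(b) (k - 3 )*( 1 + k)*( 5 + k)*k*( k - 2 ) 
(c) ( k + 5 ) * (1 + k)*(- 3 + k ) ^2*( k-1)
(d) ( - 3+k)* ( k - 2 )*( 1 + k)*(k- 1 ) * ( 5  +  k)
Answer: d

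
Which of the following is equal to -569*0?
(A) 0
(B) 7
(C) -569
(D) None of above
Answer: A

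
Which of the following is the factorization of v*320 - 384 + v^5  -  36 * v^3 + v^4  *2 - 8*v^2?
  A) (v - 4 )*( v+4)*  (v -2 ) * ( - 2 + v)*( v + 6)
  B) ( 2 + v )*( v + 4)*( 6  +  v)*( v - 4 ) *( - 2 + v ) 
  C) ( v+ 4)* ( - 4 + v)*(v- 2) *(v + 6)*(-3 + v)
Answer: A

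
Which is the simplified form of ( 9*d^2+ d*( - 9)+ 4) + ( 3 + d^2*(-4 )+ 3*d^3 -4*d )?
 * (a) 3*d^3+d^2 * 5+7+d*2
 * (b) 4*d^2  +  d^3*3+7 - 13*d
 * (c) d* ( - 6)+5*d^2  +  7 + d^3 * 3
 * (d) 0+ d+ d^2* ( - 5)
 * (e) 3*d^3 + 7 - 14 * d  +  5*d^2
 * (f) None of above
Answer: f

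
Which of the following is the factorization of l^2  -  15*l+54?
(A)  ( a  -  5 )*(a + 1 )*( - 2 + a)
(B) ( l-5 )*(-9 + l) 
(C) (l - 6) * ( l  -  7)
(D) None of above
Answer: D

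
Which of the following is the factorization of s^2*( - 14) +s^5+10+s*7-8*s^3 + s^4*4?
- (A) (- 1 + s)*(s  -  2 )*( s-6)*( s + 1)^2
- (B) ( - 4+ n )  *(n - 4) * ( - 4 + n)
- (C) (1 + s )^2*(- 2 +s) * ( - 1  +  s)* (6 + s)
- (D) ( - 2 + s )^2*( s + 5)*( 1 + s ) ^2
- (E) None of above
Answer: E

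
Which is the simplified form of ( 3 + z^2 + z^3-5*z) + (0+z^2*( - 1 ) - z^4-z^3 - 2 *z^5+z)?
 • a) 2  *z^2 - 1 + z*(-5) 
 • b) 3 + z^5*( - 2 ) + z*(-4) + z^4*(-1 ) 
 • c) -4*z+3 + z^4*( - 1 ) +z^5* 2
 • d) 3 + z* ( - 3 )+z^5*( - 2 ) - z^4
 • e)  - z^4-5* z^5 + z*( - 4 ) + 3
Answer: b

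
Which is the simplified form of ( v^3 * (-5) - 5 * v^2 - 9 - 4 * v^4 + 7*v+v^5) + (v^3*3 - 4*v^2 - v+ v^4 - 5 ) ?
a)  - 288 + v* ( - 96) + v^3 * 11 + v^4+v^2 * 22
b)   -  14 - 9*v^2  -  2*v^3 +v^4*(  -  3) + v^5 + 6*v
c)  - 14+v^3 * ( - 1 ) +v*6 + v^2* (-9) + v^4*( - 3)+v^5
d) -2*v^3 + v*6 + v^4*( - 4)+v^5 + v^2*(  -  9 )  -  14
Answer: b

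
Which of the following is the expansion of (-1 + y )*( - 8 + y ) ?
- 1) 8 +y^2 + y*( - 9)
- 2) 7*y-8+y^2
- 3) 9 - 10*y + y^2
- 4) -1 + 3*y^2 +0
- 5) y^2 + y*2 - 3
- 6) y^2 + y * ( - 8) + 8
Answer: 1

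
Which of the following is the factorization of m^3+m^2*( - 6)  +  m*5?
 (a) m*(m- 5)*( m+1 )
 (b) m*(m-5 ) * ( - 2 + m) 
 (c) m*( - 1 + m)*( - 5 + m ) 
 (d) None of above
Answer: c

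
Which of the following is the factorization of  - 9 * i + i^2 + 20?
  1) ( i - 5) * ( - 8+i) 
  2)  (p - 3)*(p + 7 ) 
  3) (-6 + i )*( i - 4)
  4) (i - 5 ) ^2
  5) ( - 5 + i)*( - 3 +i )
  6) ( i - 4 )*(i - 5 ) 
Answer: 6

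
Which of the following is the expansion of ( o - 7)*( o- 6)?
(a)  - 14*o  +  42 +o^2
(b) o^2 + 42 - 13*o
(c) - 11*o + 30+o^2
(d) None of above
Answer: b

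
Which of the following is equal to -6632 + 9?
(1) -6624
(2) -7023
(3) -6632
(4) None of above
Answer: 4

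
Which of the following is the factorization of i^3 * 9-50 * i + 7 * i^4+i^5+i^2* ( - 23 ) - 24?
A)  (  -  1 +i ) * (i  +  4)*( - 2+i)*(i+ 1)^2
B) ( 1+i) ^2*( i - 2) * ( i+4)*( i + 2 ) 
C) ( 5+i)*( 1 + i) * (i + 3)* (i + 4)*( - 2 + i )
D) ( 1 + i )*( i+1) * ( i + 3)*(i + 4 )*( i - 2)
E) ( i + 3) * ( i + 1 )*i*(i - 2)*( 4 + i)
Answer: D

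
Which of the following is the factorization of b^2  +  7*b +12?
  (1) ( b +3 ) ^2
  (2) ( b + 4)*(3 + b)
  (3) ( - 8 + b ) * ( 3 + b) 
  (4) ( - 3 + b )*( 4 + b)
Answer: 2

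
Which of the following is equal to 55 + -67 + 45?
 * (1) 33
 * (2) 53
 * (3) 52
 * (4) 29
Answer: 1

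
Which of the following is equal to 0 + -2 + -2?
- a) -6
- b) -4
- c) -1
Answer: b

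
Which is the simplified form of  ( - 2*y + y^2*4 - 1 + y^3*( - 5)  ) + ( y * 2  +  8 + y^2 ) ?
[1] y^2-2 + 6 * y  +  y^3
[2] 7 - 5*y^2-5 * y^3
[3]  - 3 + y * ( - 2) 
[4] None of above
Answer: 4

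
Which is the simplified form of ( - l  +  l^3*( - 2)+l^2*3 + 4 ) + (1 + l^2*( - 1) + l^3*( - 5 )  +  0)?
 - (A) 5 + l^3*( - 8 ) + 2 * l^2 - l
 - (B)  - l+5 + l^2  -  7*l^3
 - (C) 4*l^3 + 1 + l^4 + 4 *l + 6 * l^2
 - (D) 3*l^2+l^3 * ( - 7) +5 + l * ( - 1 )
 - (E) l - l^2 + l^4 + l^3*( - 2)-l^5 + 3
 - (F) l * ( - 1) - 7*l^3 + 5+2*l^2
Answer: F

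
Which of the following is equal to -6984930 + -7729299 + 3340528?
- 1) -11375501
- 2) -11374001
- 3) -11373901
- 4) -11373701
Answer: 4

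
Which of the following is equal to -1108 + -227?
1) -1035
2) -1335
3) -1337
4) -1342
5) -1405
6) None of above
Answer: 2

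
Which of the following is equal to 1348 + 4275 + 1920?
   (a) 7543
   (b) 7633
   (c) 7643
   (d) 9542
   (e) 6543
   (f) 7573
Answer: a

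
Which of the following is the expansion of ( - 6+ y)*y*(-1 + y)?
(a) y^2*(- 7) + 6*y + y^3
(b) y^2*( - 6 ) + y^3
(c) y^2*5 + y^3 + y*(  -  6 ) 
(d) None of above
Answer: a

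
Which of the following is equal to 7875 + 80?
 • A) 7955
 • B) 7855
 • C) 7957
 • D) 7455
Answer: A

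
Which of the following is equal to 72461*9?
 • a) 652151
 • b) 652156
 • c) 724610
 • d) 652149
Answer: d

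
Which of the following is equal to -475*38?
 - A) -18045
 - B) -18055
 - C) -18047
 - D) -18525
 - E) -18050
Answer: E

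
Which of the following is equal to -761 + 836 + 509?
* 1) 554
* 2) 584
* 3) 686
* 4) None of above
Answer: 2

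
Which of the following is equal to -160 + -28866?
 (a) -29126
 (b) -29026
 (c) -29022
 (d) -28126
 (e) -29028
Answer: b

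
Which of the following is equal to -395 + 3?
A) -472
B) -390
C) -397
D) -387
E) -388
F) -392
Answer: F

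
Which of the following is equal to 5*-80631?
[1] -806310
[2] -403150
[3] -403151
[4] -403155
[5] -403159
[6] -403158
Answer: 4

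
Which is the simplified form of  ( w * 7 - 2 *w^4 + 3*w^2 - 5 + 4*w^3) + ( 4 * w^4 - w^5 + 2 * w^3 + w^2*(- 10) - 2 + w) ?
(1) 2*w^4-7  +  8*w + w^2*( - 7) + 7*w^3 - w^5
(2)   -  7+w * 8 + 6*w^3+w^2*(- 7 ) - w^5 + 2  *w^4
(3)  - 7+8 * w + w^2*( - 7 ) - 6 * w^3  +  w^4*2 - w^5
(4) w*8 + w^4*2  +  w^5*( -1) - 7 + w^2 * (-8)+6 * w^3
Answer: 2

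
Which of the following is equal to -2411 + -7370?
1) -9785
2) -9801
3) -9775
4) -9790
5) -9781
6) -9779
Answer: 5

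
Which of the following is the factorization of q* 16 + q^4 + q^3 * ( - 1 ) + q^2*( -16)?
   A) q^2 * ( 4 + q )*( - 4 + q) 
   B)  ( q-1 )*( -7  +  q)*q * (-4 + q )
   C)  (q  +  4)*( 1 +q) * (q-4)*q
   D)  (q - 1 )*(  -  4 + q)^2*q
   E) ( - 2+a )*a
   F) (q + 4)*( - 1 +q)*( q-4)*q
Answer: F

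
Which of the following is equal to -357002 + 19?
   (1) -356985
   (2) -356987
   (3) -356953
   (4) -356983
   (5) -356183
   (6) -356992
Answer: 4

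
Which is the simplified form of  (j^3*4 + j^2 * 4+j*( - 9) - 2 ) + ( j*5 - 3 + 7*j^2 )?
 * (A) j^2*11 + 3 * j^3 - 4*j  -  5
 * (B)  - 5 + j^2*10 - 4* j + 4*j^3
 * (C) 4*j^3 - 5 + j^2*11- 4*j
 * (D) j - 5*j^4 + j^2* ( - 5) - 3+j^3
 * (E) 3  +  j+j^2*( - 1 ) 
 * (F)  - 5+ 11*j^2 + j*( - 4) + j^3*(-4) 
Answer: C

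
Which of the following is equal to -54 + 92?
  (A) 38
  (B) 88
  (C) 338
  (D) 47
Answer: A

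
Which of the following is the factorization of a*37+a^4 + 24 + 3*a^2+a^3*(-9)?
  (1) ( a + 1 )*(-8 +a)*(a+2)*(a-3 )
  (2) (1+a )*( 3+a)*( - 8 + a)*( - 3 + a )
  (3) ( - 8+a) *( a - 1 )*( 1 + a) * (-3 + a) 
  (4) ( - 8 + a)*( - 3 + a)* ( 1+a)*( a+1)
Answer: 4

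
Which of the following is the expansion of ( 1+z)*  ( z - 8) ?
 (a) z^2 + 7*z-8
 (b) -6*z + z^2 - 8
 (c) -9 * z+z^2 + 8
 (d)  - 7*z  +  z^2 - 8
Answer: d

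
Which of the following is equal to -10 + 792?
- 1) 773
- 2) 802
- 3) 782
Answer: 3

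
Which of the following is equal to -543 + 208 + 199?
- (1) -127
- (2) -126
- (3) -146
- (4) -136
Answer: 4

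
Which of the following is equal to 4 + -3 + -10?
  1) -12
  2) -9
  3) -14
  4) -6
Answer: 2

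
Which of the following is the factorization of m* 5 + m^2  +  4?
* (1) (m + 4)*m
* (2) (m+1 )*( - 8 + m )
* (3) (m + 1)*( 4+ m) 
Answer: 3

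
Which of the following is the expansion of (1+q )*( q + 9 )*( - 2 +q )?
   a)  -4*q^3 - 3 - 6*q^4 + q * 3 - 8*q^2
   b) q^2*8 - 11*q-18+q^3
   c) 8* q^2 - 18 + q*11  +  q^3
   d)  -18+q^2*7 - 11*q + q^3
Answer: b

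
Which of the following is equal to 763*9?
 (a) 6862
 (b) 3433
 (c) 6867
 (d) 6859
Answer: c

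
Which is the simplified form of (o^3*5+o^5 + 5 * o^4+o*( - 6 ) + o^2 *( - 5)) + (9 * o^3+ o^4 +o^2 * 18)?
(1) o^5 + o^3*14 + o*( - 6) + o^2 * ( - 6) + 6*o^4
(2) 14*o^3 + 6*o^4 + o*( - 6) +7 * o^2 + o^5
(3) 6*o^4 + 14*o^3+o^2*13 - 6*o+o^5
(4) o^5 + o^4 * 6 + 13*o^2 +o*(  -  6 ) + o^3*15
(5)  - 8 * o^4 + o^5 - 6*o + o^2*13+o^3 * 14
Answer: 3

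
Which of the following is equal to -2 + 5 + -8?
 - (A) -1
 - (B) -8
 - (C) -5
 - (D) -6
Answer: C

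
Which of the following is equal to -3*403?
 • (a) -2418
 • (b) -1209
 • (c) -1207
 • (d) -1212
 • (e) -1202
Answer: b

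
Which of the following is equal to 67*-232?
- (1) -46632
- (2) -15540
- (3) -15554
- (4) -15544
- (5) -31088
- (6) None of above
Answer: 4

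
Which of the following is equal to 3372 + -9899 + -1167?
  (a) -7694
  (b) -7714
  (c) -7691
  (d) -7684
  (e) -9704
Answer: a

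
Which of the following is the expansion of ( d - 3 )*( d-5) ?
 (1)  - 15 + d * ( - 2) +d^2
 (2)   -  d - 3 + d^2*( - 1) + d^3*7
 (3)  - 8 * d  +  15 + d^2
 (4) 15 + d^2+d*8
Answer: 3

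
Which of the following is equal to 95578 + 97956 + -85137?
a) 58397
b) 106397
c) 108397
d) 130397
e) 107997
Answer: c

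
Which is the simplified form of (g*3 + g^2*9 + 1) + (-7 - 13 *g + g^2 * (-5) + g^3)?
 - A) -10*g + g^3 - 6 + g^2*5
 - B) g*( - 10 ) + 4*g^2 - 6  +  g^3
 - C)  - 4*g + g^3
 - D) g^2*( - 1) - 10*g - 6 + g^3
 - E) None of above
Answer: B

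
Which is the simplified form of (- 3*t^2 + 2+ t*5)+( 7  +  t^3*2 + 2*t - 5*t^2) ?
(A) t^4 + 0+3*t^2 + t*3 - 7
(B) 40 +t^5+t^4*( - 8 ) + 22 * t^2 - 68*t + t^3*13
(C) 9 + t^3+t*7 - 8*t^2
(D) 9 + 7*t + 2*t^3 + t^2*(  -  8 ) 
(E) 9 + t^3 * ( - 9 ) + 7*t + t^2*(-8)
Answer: D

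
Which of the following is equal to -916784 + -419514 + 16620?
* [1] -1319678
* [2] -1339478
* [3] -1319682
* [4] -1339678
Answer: 1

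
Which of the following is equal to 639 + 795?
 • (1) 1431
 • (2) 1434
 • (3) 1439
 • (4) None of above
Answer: 2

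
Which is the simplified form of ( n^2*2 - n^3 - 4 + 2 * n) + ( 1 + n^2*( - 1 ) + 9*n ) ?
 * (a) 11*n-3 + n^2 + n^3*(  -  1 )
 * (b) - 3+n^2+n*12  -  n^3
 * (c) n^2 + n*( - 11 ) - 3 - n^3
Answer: a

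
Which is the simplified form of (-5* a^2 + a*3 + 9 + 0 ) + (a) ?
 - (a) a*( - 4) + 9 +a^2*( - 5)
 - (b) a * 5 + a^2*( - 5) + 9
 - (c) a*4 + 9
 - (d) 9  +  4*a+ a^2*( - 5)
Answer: d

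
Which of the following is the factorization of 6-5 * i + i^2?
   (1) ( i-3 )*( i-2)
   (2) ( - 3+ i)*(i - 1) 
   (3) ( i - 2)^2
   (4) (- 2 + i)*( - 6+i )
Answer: 1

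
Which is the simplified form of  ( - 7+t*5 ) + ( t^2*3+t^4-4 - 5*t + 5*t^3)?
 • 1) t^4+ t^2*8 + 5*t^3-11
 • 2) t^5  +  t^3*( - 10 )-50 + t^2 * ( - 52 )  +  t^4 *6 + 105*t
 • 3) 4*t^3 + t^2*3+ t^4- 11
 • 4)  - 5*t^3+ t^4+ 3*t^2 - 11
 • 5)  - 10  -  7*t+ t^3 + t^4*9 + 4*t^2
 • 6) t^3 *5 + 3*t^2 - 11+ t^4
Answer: 6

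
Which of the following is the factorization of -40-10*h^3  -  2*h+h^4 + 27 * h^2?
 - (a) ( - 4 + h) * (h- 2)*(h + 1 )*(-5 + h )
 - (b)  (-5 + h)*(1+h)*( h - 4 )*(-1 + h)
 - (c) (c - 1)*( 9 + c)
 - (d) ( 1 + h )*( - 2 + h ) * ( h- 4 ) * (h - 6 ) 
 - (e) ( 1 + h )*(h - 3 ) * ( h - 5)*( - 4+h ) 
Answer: a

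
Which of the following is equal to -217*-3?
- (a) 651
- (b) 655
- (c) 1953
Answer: a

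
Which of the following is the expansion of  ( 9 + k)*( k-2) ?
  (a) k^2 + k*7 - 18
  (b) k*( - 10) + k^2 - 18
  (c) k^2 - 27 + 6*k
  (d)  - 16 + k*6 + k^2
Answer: a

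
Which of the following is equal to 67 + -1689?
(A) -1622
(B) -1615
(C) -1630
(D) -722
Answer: A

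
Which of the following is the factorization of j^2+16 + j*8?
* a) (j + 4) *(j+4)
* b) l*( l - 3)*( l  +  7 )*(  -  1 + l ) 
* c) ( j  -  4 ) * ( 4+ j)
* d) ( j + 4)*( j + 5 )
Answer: a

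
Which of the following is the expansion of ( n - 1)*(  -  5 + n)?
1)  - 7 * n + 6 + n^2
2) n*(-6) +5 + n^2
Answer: 2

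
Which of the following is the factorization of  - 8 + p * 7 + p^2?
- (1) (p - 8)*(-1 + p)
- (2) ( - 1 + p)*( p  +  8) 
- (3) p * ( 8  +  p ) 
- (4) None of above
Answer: 2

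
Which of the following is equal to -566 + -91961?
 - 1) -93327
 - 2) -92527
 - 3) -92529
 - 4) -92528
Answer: 2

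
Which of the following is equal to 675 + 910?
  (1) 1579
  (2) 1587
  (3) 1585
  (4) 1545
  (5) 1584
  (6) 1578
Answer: 3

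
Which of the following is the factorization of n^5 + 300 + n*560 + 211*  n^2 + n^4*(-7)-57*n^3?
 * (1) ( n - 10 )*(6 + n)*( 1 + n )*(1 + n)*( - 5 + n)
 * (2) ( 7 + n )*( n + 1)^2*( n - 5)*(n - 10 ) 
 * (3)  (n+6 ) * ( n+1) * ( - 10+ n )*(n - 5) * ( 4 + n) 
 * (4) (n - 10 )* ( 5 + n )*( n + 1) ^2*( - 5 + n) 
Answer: 1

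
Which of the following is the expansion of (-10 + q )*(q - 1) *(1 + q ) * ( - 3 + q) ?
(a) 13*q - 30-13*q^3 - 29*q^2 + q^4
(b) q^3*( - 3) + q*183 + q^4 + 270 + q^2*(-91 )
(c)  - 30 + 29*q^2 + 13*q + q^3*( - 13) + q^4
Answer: c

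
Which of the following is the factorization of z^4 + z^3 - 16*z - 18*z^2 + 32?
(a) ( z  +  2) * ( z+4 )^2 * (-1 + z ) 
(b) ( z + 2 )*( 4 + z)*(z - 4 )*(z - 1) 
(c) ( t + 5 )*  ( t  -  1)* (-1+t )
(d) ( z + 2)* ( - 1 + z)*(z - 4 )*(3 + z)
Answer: b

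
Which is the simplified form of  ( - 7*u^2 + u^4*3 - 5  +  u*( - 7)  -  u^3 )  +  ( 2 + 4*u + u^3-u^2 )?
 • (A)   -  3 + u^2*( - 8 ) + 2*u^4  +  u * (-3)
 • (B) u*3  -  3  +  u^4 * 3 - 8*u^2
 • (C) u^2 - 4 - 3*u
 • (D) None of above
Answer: D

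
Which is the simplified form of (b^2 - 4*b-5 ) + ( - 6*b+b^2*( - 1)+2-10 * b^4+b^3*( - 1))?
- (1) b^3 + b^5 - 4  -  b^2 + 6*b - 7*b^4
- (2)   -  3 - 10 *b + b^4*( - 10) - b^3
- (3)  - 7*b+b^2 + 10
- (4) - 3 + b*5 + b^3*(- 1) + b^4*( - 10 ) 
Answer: 2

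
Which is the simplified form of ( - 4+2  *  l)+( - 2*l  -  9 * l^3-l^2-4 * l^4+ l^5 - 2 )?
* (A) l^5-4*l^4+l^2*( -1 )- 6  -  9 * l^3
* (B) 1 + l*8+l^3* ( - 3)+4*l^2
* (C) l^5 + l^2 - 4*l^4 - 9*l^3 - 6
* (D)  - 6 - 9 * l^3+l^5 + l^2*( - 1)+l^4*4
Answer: A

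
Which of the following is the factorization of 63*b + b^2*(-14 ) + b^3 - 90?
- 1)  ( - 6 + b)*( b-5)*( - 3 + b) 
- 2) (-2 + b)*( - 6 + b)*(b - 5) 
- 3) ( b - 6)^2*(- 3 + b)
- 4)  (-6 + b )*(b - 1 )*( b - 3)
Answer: 1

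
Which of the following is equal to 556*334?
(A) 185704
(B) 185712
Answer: A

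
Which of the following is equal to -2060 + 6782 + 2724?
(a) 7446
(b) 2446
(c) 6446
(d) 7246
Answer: a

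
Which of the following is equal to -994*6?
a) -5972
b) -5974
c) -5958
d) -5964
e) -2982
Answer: d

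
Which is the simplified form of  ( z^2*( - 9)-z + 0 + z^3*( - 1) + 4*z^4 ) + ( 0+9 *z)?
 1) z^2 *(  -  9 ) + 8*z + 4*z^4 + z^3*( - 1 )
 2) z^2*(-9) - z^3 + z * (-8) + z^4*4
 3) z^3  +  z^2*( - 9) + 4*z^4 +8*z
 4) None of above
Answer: 1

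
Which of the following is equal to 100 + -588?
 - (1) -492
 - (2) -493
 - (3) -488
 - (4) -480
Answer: 3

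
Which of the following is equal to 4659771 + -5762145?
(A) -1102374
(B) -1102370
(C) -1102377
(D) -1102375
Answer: A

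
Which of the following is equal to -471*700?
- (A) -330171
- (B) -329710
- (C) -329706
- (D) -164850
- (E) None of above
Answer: E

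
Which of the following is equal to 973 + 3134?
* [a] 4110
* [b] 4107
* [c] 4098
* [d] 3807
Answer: b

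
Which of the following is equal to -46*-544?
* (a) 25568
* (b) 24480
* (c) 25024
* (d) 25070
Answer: c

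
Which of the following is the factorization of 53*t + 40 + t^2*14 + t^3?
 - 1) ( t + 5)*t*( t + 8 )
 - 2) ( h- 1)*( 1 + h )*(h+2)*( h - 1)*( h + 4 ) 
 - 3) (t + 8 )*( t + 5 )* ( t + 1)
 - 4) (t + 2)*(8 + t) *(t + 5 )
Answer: 3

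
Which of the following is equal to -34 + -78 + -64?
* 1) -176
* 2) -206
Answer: 1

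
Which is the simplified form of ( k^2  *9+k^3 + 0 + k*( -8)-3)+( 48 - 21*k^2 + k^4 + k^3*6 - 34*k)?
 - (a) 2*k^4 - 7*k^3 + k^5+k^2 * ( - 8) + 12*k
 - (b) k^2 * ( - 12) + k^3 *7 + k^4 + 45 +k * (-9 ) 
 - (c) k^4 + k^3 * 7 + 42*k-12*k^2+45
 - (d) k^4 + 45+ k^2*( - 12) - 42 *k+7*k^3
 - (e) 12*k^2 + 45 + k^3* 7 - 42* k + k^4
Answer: d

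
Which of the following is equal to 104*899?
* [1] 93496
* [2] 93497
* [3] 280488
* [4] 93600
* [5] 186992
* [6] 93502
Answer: 1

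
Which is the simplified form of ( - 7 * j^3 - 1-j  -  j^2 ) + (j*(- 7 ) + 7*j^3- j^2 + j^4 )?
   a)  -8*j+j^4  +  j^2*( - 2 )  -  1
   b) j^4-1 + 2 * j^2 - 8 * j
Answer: a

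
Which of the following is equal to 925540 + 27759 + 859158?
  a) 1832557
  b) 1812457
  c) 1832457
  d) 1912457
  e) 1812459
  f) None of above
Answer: b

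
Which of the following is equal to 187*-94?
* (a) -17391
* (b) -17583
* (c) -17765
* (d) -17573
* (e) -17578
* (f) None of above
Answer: e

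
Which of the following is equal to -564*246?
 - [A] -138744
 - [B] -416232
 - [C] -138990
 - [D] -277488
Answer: A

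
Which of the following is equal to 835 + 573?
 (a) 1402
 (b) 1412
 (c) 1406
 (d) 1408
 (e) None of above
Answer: d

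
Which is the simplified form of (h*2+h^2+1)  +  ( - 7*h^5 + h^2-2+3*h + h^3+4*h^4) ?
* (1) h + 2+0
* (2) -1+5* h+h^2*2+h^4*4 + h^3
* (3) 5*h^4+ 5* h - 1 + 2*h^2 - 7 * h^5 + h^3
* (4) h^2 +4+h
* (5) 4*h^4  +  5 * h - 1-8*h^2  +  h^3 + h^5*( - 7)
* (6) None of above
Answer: 6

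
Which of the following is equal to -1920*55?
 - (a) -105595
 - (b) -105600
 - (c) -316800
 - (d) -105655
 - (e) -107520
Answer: b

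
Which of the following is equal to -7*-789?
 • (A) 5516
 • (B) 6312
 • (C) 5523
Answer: C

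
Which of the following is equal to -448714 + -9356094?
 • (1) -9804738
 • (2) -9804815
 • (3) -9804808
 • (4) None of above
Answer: 3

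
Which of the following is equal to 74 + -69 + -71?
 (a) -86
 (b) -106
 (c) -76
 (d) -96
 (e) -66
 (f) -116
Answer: e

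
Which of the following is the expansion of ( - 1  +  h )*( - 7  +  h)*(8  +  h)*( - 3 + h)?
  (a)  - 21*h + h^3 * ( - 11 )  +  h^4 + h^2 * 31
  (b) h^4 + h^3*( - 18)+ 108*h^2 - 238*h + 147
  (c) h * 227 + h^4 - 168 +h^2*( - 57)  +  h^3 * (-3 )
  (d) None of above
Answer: c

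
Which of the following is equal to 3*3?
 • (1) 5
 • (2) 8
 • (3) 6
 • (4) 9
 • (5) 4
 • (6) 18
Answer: 4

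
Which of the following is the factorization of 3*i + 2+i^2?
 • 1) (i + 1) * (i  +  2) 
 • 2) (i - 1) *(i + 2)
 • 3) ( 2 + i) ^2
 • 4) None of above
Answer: 1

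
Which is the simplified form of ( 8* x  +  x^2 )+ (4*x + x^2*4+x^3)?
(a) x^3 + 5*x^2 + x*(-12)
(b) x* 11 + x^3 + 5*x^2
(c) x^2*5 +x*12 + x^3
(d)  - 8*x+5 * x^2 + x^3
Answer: c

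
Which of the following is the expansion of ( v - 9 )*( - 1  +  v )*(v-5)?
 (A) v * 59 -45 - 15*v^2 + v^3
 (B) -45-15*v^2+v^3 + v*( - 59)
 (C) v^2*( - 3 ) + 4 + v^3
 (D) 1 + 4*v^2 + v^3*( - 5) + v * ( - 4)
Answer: A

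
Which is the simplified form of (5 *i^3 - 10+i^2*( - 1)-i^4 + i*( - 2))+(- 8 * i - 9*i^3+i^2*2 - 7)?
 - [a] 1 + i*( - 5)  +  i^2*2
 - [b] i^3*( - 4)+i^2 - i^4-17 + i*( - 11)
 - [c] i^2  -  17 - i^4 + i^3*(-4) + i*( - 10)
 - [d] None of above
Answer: c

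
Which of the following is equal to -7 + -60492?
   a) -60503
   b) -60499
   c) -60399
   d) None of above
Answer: b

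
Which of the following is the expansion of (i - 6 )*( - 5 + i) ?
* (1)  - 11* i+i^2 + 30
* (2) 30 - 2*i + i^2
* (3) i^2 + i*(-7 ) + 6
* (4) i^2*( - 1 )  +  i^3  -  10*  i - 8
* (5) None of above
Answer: 1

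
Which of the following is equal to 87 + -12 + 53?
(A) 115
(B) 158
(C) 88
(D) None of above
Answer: D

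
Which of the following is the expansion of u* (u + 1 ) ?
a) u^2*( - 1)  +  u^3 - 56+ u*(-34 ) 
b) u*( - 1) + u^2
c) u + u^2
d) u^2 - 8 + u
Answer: c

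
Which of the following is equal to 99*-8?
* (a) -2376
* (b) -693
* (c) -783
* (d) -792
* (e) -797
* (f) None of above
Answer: d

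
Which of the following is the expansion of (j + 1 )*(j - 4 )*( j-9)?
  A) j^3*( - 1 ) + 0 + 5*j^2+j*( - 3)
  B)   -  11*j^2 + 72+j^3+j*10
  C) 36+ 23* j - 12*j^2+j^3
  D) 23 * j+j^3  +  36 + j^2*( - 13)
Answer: C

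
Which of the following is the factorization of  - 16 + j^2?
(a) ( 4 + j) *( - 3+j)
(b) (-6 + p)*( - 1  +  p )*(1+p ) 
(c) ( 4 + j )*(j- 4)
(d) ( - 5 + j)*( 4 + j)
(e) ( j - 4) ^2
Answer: c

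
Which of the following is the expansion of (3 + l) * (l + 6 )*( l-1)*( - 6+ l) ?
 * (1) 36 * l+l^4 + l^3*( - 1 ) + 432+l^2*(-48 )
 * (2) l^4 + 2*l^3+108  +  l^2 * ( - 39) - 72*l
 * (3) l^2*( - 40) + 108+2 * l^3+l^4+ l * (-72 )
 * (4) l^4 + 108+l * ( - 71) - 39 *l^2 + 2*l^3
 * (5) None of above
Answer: 2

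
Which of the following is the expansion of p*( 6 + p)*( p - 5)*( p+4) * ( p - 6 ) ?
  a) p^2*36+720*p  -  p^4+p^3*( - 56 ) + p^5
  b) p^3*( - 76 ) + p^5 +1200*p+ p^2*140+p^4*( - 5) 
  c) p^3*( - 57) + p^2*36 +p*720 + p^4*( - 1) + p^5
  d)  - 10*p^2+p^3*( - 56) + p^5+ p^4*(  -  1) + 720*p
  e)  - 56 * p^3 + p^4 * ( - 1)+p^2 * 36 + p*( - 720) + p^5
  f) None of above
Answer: a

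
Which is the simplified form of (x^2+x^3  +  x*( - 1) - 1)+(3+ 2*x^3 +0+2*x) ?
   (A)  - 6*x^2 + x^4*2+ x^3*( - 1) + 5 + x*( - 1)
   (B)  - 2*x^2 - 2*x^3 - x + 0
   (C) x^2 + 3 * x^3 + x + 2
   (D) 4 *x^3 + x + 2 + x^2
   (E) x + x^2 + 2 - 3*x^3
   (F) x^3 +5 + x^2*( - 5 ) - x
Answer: C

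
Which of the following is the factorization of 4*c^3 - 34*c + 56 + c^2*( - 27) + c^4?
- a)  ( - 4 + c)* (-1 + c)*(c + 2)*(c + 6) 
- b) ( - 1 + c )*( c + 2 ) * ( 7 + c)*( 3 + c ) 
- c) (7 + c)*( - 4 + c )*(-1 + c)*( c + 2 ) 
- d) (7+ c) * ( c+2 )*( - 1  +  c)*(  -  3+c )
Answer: c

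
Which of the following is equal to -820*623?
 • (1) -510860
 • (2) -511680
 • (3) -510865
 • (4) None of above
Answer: 1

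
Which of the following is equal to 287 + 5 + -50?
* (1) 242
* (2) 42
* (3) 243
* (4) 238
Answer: 1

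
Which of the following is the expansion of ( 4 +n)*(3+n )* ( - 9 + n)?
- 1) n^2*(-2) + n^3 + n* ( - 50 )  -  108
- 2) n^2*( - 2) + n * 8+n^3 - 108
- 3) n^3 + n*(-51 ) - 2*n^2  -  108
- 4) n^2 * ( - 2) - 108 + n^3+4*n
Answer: 3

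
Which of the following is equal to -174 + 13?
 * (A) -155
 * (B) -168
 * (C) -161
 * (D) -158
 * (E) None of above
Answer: C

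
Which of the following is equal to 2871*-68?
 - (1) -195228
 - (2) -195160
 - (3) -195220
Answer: 1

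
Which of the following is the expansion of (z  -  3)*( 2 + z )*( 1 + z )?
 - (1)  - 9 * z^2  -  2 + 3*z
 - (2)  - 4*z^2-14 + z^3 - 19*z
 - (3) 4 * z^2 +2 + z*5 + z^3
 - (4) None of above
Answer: 4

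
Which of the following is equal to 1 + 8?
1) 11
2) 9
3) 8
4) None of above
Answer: 2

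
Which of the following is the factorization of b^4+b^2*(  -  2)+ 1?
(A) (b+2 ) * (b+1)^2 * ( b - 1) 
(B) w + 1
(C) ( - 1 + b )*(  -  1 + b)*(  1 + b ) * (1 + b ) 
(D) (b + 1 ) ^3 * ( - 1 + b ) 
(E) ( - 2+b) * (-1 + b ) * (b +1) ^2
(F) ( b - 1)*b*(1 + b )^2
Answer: C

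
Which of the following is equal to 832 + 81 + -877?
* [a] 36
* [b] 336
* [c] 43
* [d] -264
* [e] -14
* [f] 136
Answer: a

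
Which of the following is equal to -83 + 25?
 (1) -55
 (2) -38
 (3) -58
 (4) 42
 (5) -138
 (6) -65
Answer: 3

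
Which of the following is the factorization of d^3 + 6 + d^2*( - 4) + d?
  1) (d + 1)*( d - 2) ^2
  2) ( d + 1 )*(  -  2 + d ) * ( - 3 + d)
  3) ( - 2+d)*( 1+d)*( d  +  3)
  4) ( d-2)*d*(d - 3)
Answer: 2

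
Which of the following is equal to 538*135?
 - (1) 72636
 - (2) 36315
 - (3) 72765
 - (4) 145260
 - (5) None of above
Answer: 5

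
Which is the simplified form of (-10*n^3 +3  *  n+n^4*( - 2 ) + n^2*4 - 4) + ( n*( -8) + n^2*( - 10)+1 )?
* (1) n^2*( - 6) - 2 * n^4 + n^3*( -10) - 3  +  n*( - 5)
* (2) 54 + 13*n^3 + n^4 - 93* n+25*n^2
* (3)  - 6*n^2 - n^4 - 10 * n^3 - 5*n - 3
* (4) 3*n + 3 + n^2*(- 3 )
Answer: 1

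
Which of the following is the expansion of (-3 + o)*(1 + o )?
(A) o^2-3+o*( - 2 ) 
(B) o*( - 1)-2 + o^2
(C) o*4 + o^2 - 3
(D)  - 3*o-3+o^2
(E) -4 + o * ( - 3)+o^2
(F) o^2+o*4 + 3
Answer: A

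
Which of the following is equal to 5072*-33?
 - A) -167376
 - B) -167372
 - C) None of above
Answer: A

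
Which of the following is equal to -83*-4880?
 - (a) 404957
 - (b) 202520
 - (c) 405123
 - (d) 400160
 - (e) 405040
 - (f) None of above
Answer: e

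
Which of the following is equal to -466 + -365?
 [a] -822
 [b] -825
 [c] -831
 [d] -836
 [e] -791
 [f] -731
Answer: c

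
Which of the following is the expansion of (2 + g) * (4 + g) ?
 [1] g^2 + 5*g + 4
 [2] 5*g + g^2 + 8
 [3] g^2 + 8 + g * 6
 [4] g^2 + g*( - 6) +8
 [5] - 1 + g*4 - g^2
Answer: 3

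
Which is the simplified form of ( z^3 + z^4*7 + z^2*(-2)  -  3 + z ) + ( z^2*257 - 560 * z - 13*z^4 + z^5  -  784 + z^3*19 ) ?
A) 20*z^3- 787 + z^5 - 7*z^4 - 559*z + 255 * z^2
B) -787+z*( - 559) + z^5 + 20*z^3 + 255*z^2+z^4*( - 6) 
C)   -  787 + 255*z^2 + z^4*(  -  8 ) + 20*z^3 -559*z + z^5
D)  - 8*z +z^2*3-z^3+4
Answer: B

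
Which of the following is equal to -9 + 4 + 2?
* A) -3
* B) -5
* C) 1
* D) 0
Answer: A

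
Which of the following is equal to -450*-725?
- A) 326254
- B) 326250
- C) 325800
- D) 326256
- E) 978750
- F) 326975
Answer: B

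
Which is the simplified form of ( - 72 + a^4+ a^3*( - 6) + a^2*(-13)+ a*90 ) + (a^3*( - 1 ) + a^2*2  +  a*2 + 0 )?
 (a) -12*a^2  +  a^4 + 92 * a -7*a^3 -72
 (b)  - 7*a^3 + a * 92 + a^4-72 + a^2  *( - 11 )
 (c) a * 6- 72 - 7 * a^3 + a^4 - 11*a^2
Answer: b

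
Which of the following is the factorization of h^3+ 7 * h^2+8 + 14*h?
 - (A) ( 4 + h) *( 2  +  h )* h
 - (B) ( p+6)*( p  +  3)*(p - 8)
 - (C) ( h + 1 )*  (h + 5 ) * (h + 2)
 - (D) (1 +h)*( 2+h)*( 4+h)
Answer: D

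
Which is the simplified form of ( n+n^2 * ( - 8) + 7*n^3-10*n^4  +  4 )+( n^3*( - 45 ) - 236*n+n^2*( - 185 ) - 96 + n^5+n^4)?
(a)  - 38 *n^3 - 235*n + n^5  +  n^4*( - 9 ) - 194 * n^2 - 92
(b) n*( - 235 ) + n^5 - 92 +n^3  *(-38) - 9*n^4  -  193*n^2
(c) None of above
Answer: b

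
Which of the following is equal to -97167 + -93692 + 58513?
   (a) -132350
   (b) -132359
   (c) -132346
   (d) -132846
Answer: c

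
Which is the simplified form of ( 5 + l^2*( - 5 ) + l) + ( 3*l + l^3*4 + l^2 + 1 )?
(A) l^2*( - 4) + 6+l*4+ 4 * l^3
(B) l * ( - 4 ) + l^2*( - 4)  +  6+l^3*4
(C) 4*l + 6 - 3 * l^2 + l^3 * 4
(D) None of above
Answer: A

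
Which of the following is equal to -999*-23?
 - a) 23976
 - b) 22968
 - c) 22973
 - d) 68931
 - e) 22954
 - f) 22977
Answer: f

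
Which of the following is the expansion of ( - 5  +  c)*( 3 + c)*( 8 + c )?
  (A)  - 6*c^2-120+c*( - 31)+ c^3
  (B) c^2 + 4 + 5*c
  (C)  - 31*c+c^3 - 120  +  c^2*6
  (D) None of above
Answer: C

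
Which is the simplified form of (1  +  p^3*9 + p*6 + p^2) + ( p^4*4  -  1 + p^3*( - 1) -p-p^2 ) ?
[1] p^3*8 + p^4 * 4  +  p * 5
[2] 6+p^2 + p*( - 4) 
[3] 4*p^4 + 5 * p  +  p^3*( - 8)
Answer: 1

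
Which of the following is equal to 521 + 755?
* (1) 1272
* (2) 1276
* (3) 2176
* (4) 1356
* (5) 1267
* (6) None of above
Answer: 2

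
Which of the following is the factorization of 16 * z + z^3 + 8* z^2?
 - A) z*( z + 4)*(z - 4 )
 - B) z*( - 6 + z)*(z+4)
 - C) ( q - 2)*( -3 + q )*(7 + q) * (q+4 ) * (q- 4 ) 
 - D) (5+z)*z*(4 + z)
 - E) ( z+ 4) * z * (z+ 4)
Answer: E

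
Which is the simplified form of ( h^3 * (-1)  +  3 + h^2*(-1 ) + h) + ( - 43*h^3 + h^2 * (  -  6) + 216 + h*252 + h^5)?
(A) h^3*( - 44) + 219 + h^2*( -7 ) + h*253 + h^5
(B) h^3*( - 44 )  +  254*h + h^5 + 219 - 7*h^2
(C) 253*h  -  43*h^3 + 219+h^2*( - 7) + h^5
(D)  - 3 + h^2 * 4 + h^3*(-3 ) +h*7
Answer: A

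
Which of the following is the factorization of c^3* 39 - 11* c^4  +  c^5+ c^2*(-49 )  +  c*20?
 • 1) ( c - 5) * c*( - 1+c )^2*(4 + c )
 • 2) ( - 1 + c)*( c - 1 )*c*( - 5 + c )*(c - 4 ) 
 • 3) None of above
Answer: 2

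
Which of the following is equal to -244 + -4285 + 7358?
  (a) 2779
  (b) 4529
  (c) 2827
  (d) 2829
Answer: d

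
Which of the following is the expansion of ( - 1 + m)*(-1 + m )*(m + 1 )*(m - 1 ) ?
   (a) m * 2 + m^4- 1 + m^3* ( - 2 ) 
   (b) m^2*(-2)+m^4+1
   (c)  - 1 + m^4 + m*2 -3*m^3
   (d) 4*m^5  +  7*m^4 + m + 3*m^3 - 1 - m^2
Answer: a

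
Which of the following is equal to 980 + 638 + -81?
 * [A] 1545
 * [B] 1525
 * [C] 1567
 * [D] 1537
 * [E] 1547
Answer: D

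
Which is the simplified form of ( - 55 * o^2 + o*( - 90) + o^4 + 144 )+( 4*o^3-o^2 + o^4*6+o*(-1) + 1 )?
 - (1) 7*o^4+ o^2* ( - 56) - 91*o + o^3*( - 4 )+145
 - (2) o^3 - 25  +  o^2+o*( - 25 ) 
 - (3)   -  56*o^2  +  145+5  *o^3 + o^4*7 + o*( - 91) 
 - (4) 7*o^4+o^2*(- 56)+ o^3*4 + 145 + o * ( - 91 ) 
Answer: 4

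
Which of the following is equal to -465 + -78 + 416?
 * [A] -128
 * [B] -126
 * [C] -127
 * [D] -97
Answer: C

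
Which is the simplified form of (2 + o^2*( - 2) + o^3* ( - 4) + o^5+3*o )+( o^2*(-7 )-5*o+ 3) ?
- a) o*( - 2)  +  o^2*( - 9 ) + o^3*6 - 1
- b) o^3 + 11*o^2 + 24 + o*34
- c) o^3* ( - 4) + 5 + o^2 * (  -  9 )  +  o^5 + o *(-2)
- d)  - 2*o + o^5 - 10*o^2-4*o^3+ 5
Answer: c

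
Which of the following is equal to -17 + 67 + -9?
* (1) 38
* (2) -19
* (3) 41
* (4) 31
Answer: 3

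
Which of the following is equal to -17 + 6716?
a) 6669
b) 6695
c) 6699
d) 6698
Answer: c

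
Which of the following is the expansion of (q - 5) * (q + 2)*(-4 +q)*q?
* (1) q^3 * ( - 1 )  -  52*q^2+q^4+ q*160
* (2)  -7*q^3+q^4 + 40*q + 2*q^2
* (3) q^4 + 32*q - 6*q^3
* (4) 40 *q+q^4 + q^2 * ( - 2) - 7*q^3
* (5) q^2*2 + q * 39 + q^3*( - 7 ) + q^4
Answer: 2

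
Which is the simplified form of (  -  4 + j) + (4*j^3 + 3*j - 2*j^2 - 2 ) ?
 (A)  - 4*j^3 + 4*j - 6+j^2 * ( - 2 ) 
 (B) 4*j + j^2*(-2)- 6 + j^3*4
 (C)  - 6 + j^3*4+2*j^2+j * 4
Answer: B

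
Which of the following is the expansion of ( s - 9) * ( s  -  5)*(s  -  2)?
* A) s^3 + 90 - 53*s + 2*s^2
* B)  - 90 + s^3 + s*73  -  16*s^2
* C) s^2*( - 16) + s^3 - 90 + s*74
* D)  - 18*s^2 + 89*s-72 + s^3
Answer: B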